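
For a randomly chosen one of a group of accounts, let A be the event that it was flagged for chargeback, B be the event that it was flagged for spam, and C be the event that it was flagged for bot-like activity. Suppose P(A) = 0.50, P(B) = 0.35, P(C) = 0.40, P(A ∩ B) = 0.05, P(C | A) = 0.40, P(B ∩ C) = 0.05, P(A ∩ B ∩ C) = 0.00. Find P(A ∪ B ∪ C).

P(A ∩ C) = P(A)·P(C|A) = 0.50 × 0.40 = 0.20
P(A ∪ B ∪ C) = 0.50 + 0.35 + 0.40 − 0.05 − 0.20 − 0.05 + 0.00 = 0.95

0.95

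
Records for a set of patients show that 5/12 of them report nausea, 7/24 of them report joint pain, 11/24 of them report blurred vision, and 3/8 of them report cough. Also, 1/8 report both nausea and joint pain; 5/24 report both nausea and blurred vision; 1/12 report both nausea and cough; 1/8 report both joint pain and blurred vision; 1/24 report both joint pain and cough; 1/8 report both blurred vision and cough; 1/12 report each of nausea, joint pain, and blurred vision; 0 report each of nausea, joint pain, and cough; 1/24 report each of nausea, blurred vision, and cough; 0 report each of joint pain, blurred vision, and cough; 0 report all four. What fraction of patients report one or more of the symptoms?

23/24

Apply inclusion-exclusion:
P(at least one) = 5/12 + 7/24 + 11/24 + 3/8 − 1/8 − 5/24 − 1/12 − 1/8 − 1/24 − 1/8 + 1/12 + 0 + 1/24 + 0 − 0 = 23/24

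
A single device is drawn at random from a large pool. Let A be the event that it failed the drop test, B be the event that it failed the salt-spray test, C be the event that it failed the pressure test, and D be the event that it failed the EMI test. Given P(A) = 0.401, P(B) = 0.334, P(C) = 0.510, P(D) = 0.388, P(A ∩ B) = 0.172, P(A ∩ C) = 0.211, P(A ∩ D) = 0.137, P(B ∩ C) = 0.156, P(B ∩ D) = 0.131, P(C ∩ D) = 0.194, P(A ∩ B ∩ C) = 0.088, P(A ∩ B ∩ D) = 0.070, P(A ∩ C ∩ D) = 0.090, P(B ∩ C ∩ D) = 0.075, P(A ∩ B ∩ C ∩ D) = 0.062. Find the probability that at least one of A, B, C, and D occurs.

P(A ∪ B ∪ C ∪ D) = 0.401 + 0.334 + 0.510 + 0.388 − 0.172 − 0.211 − 0.137 − 0.156 − 0.131 − 0.194 + 0.088 + 0.070 + 0.090 + 0.075 − 0.062 = 0.893

0.893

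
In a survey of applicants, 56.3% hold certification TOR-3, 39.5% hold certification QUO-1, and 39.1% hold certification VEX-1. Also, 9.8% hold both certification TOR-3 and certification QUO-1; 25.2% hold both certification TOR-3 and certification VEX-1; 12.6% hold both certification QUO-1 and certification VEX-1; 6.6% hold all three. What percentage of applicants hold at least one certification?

93.9%

P(≥1) = 56.3 + 39.5 + 39.1 − 9.8 − 25.2 − 12.6 + 6.6 = 93.9%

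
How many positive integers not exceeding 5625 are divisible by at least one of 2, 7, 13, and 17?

By inclusion–exclusion:
⌊5625/2⌋ + ⌊5625/7⌋ + ⌊5625/13⌋ + ⌊5625/17⌋ − ⌊5625/14⌋ − ⌊5625/26⌋ − ⌊5625/34⌋ − ⌊5625/91⌋ − ⌊5625/119⌋ − ⌊5625/221⌋ + ⌊5625/182⌋ + ⌊5625/238⌋ + ⌊5625/442⌋ + ⌊5625/1547⌋ − ⌊5625/3094⌋ = 2812 + 803 + 432 + 330 − 401 − 216 − 165 − 61 − 47 − 25 + 30 + 23 + 12 + 3 − 1 = 3529

3529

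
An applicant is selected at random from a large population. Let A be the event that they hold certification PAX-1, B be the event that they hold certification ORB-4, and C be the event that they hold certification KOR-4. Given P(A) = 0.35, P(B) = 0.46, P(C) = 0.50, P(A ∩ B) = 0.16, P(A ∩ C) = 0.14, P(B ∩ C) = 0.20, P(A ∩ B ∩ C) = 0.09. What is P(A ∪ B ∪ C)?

0.90

Apply inclusion-exclusion:
P(A ∪ B ∪ C) = 0.35 + 0.46 + 0.50 − 0.16 − 0.14 − 0.20 + 0.09 = 0.90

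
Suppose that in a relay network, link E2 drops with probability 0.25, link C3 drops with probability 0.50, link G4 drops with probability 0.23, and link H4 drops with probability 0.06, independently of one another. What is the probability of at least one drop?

0.728575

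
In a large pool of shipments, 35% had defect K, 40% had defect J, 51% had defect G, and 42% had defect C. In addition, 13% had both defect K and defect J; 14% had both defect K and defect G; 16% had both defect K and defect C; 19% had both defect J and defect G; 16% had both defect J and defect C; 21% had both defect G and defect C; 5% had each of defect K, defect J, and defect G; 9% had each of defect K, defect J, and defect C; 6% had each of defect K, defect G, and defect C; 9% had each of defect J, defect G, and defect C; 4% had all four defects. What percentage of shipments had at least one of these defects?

P(at least one) = 35 + 40 + 51 + 42 − 13 − 14 − 16 − 19 − 16 − 21 + 5 + 9 + 6 + 9 − 4 = 94%

94%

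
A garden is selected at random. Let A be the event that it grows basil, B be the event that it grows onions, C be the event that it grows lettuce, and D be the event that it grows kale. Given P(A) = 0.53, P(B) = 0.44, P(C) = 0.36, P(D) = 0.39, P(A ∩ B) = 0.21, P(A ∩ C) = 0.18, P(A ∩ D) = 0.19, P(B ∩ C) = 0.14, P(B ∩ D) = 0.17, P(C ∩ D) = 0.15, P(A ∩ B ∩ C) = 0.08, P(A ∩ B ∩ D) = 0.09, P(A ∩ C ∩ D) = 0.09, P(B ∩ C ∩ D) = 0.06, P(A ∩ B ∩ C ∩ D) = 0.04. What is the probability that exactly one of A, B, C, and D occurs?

Using the inclusion–exclusion count for exactly one event:
P(exactly one) = 0.53 + 0.44 + 0.36 + 0.39 − 2·0.21 − 2·0.18 − 2·0.19 − 2·0.14 − 2·0.17 − 2·0.15 + 3·0.08 + 3·0.09 + 3·0.09 + 3·0.06 − 4·0.04 = 0.44

0.44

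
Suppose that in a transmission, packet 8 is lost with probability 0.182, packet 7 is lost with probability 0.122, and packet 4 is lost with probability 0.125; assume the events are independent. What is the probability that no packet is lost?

0.6284285

P(none) = (1 − 0.182) × (1 − 0.122) × (1 − 0.125) = 0.818 × 0.878 × 0.875 = 0.6284285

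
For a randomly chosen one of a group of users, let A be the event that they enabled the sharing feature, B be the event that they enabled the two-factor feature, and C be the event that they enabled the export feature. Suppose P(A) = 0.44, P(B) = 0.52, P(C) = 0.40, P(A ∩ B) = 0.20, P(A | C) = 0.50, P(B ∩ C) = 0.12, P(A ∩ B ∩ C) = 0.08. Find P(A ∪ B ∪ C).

P(A ∩ C) = P(C)·P(A|C) = 0.40 × 0.50 = 0.20
By inclusion-exclusion,
P(A ∪ B ∪ C) = 0.44 + 0.52 + 0.40 − 0.20 − 0.20 − 0.12 + 0.08 = 0.92

0.92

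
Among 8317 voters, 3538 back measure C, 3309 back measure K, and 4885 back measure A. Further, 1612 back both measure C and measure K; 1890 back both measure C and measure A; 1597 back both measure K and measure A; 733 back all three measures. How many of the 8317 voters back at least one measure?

7366

|at least one| = 3538 + 3309 + 4885 − 1612 − 1890 − 1597 + 733 = 7366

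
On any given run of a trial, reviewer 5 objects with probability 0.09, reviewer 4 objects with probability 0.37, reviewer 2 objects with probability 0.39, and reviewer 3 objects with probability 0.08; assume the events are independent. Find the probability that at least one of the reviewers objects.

0.67826404

P(none) = (1 − 0.09) × (1 − 0.37) × (1 − 0.39) × (1 − 0.08) = 0.91 × 0.63 × 0.61 × 0.92 = 0.32173596
P(at least one) = 1 − 0.32173596 = 0.67826404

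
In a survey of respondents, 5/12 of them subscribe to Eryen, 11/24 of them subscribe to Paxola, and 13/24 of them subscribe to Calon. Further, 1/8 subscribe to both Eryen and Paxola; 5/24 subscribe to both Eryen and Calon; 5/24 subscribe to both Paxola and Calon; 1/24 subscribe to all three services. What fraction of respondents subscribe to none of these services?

P(≥1) = 5/12 + 11/24 + 13/24 − 1/8 − 5/24 − 5/24 + 1/24 = 11/12
P(none) = 1 − 11/12 = 1/12

1/12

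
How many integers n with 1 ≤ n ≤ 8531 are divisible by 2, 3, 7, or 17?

6236

By inclusion-exclusion,
⌊8531/2⌋ + ⌊8531/3⌋ + ⌊8531/7⌋ + ⌊8531/17⌋ − ⌊8531/6⌋ − ⌊8531/14⌋ − ⌊8531/34⌋ − ⌊8531/21⌋ − ⌊8531/51⌋ − ⌊8531/119⌋ + ⌊8531/42⌋ + ⌊8531/102⌋ + ⌊8531/238⌋ + ⌊8531/357⌋ − ⌊8531/714⌋ = 4265 + 2843 + 1218 + 501 − 1421 − 609 − 250 − 406 − 167 − 71 + 203 + 83 + 35 + 23 − 11 = 6236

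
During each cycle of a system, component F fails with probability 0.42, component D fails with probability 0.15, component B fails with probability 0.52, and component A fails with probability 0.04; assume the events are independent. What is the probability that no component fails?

0.2271744

Since the events are independent, P(none) is the product of the individual non-occurrence probabilities.
P(none) = (1 − 0.42) × (1 − 0.15) × (1 − 0.52) × (1 − 0.04) = 0.58 × 0.85 × 0.48 × 0.96 = 0.2271744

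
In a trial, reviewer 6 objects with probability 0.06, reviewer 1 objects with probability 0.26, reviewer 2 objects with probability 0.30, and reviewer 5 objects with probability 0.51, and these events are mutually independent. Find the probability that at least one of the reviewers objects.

P(none) = (1 − 0.06) × (1 − 0.26) × (1 − 0.30) × (1 − 0.51) = 0.94 × 0.74 × 0.70 × 0.49 = 0.2385908
P(at least one) = 1 − 0.2385908 = 0.7614092

0.7614092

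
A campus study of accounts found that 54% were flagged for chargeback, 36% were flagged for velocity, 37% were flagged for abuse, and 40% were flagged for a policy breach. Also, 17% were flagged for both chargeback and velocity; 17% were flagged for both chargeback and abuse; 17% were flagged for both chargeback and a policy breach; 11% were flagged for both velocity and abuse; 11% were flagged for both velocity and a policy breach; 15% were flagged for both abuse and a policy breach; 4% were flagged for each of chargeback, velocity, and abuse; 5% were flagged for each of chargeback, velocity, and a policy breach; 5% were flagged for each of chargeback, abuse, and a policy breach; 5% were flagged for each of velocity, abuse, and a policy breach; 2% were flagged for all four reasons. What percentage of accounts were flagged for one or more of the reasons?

By inclusion-exclusion,
P(at least one) = 54 + 36 + 37 + 40 − 17 − 17 − 17 − 11 − 11 − 15 + 4 + 5 + 5 + 5 − 2 = 96%

96%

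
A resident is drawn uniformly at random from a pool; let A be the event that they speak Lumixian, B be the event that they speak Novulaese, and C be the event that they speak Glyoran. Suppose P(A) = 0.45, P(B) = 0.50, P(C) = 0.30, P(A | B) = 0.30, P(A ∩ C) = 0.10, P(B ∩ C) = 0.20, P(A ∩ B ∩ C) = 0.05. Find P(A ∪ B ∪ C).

0.85

P(A ∩ B) = P(B)·P(A|B) = 0.50 × 0.30 = 0.15
Using inclusion–exclusion:
P(A ∪ B ∪ C) = 0.45 + 0.50 + 0.30 − 0.15 − 0.10 − 0.20 + 0.05 = 0.85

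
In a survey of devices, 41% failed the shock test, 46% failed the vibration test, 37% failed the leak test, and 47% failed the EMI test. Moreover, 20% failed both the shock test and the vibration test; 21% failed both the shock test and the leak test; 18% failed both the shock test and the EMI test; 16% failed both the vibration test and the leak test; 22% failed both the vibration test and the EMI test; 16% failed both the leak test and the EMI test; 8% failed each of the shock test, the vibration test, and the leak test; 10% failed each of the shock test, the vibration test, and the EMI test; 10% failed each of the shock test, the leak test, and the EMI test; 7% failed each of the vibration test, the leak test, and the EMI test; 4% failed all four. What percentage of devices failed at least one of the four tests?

89%

P(at least one) = 41 + 46 + 37 + 47 − 20 − 21 − 18 − 16 − 22 − 16 + 8 + 10 + 10 + 7 − 4 = 89%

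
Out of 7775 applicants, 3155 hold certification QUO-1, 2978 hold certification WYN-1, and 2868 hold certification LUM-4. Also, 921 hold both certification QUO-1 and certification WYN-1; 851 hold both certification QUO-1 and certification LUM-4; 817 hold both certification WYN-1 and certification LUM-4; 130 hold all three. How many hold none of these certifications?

Inclusion–exclusion gives
|union| = 3155 + 2978 + 2868 − 921 − 851 − 817 + 130 = 6542
None: 7775 − 6542 = 1233

1233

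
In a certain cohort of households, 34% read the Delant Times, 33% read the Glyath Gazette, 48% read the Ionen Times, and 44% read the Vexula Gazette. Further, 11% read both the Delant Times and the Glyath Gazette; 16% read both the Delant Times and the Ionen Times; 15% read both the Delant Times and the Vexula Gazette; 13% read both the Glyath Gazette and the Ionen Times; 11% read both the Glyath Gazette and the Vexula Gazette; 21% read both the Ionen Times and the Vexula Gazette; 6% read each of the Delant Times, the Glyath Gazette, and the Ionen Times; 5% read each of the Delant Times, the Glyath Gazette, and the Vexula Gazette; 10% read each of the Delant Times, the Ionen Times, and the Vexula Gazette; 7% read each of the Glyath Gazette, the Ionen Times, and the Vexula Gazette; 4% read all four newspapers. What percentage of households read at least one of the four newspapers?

P(at least one) = 34 + 33 + 48 + 44 − 11 − 16 − 15 − 13 − 11 − 21 + 6 + 5 + 10 + 7 − 4 = 96%

96%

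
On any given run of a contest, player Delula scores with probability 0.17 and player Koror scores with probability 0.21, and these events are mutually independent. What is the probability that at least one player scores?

P(none) = (1 − 0.17) × (1 − 0.21) = 0.83 × 0.79 = 0.6557
P(at least one) = 1 − 0.6557 = 0.3443

0.3443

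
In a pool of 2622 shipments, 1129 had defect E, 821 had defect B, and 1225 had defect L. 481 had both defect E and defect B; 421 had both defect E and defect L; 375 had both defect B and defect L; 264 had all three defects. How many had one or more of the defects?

2162

By inclusion-exclusion,
N(≥1) = 1129 + 821 + 1225 − 481 − 421 − 375 + 264 = 2162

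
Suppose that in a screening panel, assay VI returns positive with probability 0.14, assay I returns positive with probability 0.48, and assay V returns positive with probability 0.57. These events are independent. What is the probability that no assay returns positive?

0.192296

P(none) = (1 − 0.14) × (1 − 0.48) × (1 − 0.57) = 0.86 × 0.52 × 0.43 = 0.192296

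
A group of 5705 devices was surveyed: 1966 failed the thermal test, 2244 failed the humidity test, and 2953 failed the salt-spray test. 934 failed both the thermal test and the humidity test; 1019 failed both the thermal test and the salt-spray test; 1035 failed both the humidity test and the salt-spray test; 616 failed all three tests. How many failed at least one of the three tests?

|at least one| = 1966 + 2244 + 2953 − 934 − 1019 − 1035 + 616 = 4791

4791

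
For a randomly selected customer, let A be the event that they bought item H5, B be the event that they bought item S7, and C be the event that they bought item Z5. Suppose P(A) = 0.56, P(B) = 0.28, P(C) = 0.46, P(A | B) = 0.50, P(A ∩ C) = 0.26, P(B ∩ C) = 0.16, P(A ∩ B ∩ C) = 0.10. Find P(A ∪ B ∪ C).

0.84

P(A ∩ B) = P(B)·P(A|B) = 0.28 × 0.50 = 0.14
Apply inclusion-exclusion:
P(A ∪ B ∪ C) = 0.56 + 0.28 + 0.46 − 0.14 − 0.26 − 0.16 + 0.10 = 0.84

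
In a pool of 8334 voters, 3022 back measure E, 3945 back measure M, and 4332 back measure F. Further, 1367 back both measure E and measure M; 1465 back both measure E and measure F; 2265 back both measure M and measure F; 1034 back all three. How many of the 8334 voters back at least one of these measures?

7236

|union| = 3022 + 3945 + 4332 − 1367 − 1465 − 2265 + 1034 = 7236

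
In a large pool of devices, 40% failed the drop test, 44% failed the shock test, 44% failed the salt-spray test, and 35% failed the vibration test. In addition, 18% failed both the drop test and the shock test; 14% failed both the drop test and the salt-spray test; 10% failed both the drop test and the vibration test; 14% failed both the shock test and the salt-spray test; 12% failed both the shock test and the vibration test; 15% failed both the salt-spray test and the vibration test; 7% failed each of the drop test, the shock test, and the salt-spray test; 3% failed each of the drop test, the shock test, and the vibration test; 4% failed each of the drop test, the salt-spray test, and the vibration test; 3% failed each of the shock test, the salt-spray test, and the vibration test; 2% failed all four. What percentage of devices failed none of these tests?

5%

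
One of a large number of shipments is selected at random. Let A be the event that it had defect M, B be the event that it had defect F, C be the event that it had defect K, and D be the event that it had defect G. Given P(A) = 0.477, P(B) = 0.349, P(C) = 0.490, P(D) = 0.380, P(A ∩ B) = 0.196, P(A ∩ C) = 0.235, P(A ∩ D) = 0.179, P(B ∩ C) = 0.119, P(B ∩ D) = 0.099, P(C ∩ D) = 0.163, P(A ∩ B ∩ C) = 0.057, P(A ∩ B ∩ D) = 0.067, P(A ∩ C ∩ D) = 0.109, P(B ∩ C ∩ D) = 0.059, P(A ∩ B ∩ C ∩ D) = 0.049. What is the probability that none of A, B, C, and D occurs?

By inclusion-exclusion,
P(A ∪ B ∪ C ∪ D) = 0.477 + 0.349 + 0.490 + 0.380 − 0.196 − 0.235 − 0.179 − 0.119 − 0.099 − 0.163 + 0.057 + 0.067 + 0.109 + 0.059 − 0.049 = 0.948
P(none) = 1 − 0.948 = 0.052

0.052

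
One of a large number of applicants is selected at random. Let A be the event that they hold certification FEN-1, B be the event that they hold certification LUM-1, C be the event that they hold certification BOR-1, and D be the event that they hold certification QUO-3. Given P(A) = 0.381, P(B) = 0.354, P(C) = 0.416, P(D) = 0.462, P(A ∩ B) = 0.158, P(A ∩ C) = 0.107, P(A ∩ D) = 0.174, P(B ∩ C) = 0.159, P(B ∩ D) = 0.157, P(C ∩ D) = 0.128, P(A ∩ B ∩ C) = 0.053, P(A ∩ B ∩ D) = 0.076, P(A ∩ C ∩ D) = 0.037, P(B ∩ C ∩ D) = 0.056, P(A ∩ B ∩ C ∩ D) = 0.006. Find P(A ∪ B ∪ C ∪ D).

0.946

P(A ∪ B ∪ C ∪ D) = 0.381 + 0.354 + 0.416 + 0.462 − 0.158 − 0.107 − 0.174 − 0.159 − 0.157 − 0.128 + 0.053 + 0.076 + 0.037 + 0.056 − 0.006 = 0.946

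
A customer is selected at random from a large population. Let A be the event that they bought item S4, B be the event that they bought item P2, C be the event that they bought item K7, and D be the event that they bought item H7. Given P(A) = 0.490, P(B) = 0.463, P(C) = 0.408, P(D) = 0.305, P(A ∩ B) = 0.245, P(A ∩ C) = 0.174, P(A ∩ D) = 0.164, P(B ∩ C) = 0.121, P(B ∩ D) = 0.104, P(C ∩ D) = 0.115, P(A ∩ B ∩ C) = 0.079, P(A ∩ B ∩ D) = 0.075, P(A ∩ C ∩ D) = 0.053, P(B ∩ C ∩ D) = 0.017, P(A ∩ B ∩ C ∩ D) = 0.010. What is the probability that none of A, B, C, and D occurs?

P(A ∪ B ∪ C ∪ D) = 0.490 + 0.463 + 0.408 + 0.305 − 0.245 − 0.174 − 0.164 − 0.121 − 0.104 − 0.115 + 0.079 + 0.075 + 0.053 + 0.017 − 0.010 = 0.957
P(none) = 1 − 0.957 = 0.043

0.043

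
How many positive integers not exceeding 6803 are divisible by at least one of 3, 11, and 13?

2996

Using inclusion–exclusion:
2267 + 618 + 523 − 206 − 174 − 47 + 15 = 2996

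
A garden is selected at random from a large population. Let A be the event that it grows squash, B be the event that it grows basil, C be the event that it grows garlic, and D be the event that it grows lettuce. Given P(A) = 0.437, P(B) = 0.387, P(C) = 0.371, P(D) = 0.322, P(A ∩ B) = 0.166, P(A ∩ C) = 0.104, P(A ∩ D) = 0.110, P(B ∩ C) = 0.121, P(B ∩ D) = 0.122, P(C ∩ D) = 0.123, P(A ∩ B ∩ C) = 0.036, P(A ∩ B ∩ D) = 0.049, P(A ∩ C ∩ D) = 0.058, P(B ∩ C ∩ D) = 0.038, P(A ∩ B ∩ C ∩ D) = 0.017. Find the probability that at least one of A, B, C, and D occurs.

Apply inclusion-exclusion:
P(A ∪ B ∪ C ∪ D) = 0.437 + 0.387 + 0.371 + 0.322 − 0.166 − 0.104 − 0.110 − 0.121 − 0.122 − 0.123 + 0.036 + 0.049 + 0.058 + 0.038 − 0.017 = 0.935

0.935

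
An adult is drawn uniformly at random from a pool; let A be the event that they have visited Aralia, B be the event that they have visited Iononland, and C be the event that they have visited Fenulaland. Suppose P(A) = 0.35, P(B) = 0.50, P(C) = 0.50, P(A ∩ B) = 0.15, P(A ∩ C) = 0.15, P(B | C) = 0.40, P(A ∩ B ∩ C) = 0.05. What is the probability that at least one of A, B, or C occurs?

0.90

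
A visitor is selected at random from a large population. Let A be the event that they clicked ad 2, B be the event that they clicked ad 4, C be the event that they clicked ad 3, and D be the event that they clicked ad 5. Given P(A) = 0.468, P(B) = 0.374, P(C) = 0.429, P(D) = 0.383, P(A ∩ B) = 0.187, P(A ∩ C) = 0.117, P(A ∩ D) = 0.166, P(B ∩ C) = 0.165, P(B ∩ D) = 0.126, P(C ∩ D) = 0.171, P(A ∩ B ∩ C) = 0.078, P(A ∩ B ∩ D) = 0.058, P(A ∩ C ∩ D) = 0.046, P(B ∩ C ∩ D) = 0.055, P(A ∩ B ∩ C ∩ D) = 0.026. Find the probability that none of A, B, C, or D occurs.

Using inclusion–exclusion:
P(A ∪ B ∪ C ∪ D) = 0.468 + 0.374 + 0.429 + 0.383 − 0.187 − 0.117 − 0.166 − 0.165 − 0.126 − 0.171 + 0.078 + 0.058 + 0.046 + 0.055 − 0.026 = 0.933
P(none) = 1 − 0.933 = 0.067

0.067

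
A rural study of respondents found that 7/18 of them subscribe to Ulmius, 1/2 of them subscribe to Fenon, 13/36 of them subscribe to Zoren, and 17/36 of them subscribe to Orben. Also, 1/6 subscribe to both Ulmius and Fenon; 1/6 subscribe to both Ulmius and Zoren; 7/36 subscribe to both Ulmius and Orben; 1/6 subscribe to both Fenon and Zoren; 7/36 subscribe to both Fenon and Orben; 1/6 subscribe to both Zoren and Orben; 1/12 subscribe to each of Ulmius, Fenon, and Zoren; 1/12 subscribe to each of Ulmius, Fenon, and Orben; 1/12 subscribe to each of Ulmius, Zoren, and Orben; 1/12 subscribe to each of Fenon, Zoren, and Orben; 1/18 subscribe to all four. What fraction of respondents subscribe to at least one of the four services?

17/18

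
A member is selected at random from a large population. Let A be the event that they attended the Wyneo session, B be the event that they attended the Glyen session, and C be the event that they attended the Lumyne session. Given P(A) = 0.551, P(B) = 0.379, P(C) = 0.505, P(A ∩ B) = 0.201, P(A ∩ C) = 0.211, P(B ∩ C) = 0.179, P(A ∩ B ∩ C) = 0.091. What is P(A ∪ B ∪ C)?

0.935

P(A ∪ B ∪ C) = 0.551 + 0.379 + 0.505 − 0.201 − 0.211 − 0.179 + 0.091 = 0.935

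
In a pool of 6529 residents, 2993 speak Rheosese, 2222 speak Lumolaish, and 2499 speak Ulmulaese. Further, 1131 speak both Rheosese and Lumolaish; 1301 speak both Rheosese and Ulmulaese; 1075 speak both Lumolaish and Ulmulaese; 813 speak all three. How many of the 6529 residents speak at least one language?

5020

|union| = 2993 + 2222 + 2499 − 1131 − 1301 − 1075 + 813 = 5020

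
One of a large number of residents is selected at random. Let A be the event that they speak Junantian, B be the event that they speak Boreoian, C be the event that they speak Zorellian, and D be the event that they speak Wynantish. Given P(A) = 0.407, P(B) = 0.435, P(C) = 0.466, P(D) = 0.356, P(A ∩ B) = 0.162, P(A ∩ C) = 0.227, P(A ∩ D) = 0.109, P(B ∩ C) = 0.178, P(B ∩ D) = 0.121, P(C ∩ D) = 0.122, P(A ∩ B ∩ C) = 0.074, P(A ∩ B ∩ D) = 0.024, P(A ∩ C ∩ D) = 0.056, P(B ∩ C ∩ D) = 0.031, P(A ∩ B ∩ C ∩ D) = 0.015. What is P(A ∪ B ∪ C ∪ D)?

0.915

P(A ∪ B ∪ C ∪ D) = 0.407 + 0.435 + 0.466 + 0.356 − 0.162 − 0.227 − 0.109 − 0.178 − 0.121 − 0.122 + 0.074 + 0.024 + 0.056 + 0.031 − 0.015 = 0.915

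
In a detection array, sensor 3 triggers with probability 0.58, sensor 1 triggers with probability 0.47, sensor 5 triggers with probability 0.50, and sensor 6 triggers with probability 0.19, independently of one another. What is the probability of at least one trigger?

0.909847

P(none) = (1 − 0.58) × (1 − 0.47) × (1 − 0.50) × (1 − 0.19) = 0.42 × 0.53 × 0.50 × 0.81 = 0.090153
P(at least one) = 1 − 0.090153 = 0.909847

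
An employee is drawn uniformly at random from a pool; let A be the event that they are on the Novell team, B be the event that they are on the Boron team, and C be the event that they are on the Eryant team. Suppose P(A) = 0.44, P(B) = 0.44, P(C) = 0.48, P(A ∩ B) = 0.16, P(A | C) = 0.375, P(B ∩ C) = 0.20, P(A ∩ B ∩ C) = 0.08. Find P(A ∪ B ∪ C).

P(A ∩ C) = P(C)·P(A|C) = 0.48 × 0.375 = 0.18
P(A ∪ B ∪ C) = 0.44 + 0.44 + 0.48 − 0.16 − 0.18 − 0.20 + 0.08 = 0.90

0.90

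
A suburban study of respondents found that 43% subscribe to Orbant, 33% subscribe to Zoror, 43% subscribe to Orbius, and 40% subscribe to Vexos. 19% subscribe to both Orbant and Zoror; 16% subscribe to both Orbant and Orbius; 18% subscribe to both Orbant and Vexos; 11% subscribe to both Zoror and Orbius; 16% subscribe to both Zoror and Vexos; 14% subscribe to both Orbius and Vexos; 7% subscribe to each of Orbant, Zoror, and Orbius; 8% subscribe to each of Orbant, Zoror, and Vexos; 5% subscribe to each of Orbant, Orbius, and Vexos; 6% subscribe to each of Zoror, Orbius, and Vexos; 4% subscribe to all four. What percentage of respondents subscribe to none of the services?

Inclusion–exclusion gives
P(union) = 43 + 33 + 43 + 40 − 19 − 16 − 18 − 11 − 16 − 14 + 7 + 8 + 5 + 6 − 4 = 87%
P(none) = 100% − 87% = 13%

13%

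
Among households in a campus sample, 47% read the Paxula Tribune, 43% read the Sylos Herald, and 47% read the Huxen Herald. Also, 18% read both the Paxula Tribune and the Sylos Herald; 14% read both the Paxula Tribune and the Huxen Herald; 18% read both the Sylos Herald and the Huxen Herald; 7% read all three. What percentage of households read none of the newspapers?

6%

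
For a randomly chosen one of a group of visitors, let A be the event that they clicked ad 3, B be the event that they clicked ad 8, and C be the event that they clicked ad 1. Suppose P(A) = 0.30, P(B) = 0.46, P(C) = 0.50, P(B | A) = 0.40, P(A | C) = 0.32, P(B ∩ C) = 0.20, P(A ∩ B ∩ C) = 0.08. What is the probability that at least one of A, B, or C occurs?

0.86

P(A ∩ B) = P(A)·P(B|A) = 0.30 × 0.40 = 0.12
P(A ∩ C) = P(C)·P(A|C) = 0.50 × 0.32 = 0.16
P(A ∪ B ∪ C) = 0.30 + 0.46 + 0.50 − 0.12 − 0.16 − 0.20 + 0.08 = 0.86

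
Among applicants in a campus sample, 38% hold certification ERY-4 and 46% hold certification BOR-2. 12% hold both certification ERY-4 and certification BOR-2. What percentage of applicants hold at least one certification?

By inclusion–exclusion:
P(union) = 38 + 46 − 12 = 72%

72%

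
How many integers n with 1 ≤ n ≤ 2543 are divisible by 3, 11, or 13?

1119

floor(2543/3) + floor(2543/11) + floor(2543/13) − floor(2543/33) − floor(2543/39) − floor(2543/143) + floor(2543/429) = 847 + 231 + 195 − 77 − 65 − 17 + 5 = 1119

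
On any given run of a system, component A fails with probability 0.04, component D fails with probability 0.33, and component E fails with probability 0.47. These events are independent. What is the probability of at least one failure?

P(none) = (1 − 0.04) × (1 − 0.33) × (1 − 0.47) = 0.96 × 0.67 × 0.53 = 0.340896
P(at least one) = 1 − 0.340896 = 0.659104

0.659104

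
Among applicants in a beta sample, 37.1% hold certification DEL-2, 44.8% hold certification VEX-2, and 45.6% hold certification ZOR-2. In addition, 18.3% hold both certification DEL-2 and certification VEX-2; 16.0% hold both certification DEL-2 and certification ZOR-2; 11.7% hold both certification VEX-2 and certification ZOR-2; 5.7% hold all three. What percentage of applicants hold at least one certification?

87.2%

By inclusion–exclusion:
P(at least one) = 37.1 + 44.8 + 45.6 − 18.3 − 16.0 − 11.7 + 5.7 = 87.2%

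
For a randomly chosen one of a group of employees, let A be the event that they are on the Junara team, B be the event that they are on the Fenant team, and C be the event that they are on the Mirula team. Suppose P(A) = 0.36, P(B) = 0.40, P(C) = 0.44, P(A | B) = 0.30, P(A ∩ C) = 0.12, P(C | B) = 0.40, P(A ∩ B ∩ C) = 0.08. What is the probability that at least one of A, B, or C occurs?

0.88

P(A ∩ B) = P(B)·P(A|B) = 0.40 × 0.30 = 0.12
P(B ∩ C) = P(B)·P(C|B) = 0.40 × 0.40 = 0.16
P(A ∪ B ∪ C) = 0.36 + 0.40 + 0.44 − 0.12 − 0.12 − 0.16 + 0.08 = 0.88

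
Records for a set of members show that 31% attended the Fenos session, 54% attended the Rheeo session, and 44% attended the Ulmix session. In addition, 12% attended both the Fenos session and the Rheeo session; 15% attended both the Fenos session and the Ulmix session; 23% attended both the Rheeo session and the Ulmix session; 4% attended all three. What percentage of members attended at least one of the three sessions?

83%

By inclusion–exclusion:
P(at least one) = 31 + 54 + 44 − 12 − 15 − 23 + 4 = 83%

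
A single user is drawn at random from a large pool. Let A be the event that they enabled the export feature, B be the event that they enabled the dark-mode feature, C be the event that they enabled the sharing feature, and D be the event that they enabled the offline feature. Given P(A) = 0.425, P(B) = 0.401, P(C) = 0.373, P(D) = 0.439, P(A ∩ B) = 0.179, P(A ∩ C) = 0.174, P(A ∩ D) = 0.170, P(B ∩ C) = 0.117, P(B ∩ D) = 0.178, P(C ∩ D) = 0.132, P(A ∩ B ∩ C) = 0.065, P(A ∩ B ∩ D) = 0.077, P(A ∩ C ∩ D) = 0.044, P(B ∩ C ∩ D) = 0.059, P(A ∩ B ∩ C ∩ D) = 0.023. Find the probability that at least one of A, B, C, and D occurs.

0.910

By inclusion-exclusion,
P(A ∪ B ∪ C ∪ D) = 0.425 + 0.401 + 0.373 + 0.439 − 0.179 − 0.174 − 0.170 − 0.117 − 0.178 − 0.132 + 0.065 + 0.077 + 0.044 + 0.059 − 0.023 = 0.910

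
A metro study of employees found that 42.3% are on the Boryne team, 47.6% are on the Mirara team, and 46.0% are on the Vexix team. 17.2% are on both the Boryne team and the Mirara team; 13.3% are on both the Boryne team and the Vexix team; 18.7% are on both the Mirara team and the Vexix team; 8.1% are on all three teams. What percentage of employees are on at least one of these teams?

94.8%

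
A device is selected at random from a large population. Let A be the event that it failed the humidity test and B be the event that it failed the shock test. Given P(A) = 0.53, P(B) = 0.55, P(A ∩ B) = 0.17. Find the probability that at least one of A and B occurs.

0.91

P(A ∪ B) = 0.53 + 0.55 − 0.17 = 0.91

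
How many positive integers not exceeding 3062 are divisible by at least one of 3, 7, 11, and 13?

1595

Using inclusion–exclusion:
⌊3062/3⌋ + ⌊3062/7⌋ + ⌊3062/11⌋ + ⌊3062/13⌋ − ⌊3062/21⌋ − ⌊3062/33⌋ − ⌊3062/39⌋ − ⌊3062/77⌋ − ⌊3062/91⌋ − ⌊3062/143⌋ + ⌊3062/231⌋ + ⌊3062/273⌋ + ⌊3062/429⌋ + ⌊3062/1001⌋ − ⌊3062/3003⌋ = 1020 + 437 + 278 + 235 − 145 − 92 − 78 − 39 − 33 − 21 + 13 + 11 + 7 + 3 − 1 = 1595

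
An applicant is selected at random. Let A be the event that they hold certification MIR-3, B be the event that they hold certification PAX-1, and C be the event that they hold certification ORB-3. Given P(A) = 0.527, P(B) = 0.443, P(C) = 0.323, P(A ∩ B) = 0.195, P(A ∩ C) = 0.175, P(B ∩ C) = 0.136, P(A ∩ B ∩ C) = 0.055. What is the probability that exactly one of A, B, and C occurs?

Using the inclusion–exclusion count for exactly one event:
P(exactly one) = 0.527 + 0.443 + 0.323 − 2·0.195 − 2·0.175 − 2·0.136 + 3·0.055 = 0.446

0.446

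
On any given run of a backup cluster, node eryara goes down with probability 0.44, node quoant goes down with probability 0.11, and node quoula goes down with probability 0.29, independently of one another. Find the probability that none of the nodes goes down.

0.353864

P(none) = (1 − 0.44) × (1 − 0.11) × (1 − 0.29) = 0.56 × 0.89 × 0.71 = 0.353864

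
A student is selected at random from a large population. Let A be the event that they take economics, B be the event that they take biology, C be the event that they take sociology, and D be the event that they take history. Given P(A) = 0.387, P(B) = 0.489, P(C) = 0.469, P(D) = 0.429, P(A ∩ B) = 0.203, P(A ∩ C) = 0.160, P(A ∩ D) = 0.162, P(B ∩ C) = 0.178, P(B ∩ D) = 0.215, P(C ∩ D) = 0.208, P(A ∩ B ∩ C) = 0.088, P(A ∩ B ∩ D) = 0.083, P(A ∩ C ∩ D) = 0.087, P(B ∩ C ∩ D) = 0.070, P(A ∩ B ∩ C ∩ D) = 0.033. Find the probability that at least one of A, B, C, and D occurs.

By inclusion-exclusion,
P(A ∪ B ∪ C ∪ D) = 0.387 + 0.489 + 0.469 + 0.429 − 0.203 − 0.160 − 0.162 − 0.178 − 0.215 − 0.208 + 0.088 + 0.083 + 0.087 + 0.070 − 0.033 = 0.943

0.943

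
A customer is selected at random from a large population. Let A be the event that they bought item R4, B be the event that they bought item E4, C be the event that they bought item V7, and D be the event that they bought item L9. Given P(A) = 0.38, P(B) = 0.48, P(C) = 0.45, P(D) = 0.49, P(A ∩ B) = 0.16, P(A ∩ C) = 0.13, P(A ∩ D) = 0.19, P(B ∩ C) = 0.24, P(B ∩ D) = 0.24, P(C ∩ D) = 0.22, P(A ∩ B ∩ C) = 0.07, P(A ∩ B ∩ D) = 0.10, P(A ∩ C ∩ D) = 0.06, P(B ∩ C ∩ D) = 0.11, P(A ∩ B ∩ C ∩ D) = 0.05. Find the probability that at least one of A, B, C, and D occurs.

Using inclusion–exclusion:
P(A ∪ B ∪ C ∪ D) = 0.38 + 0.48 + 0.45 + 0.49 − 0.16 − 0.13 − 0.19 − 0.24 − 0.24 − 0.22 + 0.07 + 0.10 + 0.06 + 0.11 − 0.05 = 0.91

0.91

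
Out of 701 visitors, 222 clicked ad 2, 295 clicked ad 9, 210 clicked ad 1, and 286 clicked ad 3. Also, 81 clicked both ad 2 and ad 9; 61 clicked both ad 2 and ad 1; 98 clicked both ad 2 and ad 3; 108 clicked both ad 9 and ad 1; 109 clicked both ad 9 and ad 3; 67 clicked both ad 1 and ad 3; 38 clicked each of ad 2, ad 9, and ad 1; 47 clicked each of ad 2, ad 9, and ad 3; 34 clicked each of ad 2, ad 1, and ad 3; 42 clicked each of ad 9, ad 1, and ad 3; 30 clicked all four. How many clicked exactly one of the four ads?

328

By inclusion–exclusion (exactly-one form):
|exactly one| = 222 + 295 + 210 + 286 − 2·81 − 2·61 − 2·98 − 2·108 − 2·109 − 2·67 + 3·38 + 3·47 + 3·34 + 3·42 − 4·30 = 328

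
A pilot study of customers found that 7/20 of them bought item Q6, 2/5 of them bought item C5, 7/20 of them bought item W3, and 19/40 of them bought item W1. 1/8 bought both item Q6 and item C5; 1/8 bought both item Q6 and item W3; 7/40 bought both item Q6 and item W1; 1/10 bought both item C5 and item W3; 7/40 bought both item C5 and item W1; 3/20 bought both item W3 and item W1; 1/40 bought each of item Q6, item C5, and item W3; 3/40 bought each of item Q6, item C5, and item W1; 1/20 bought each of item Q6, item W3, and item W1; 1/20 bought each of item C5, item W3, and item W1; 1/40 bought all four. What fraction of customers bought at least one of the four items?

Apply inclusion-exclusion:
P(at least one) = 7/20 + 2/5 + 7/20 + 19/40 − 1/8 − 1/8 − 7/40 − 1/10 − 7/40 − 3/20 + 1/40 + 3/40 + 1/20 + 1/20 − 1/40 = 9/10

9/10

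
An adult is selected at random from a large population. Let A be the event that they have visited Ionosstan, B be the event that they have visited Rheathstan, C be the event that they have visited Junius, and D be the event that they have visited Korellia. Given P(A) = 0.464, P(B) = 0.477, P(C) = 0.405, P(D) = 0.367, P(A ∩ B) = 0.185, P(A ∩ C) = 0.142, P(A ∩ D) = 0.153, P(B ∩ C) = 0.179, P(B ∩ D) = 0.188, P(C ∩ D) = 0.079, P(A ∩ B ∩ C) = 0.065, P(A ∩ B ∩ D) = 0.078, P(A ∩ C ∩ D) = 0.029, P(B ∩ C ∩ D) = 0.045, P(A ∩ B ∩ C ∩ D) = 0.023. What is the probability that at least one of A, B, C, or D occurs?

P(A ∪ B ∪ C ∪ D) = 0.464 + 0.477 + 0.405 + 0.367 − 0.185 − 0.142 − 0.153 − 0.179 − 0.188 − 0.079 + 0.065 + 0.078 + 0.029 + 0.045 − 0.023 = 0.981

0.981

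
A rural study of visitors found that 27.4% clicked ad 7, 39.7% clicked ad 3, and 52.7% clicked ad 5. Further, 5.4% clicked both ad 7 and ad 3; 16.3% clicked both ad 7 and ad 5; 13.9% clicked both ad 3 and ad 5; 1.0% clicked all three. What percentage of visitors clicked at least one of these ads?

85.2%

P(at least one) = 27.4 + 39.7 + 52.7 − 5.4 − 16.3 − 13.9 + 1.0 = 85.2%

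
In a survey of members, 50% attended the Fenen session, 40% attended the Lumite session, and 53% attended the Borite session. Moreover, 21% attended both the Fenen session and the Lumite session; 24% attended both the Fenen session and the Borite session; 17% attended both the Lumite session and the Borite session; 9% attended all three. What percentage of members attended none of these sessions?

10%

P(at least one) = 50 + 40 + 53 − 21 − 24 − 17 + 9 = 90%
P(none) = 100% − 90% = 10%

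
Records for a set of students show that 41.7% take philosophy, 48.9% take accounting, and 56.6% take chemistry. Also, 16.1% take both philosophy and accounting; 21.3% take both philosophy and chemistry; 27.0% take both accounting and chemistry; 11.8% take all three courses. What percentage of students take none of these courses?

5.4%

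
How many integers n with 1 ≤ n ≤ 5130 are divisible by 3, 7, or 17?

2370

Using inclusion–exclusion:
⌊5130/3⌋ + ⌊5130/7⌋ + ⌊5130/17⌋ − ⌊5130/21⌋ − ⌊5130/51⌋ − ⌊5130/119⌋ + ⌊5130/357⌋ = 1710 + 732 + 301 − 244 − 100 − 43 + 14 = 2370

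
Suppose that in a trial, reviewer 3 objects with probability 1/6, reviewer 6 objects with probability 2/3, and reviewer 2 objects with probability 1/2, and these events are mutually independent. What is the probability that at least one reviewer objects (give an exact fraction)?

P(none) = (1 − 1/6) × (1 − 2/3) × (1 − 1/2) = 5/6 × 1/3 × 1/2 = 5/36
P(at least one) = 1 − 5/36 = 31/36

31/36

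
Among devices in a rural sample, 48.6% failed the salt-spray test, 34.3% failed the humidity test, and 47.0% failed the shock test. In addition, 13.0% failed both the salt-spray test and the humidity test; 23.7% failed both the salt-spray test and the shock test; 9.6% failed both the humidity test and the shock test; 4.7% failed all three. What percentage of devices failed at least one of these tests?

88.3%

P(≥1) = 48.6 + 34.3 + 47.0 − 13.0 − 23.7 − 9.6 + 4.7 = 88.3%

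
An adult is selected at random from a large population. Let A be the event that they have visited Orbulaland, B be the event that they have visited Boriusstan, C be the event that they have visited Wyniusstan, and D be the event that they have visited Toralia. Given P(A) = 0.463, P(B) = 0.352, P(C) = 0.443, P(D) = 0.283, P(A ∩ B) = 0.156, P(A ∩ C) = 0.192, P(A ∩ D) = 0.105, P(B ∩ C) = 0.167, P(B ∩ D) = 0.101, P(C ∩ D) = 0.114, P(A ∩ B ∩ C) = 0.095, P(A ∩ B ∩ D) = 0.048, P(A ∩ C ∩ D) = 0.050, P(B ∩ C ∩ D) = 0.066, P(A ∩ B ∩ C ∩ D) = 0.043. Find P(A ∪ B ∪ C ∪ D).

P(A ∪ B ∪ C ∪ D) = 0.463 + 0.352 + 0.443 + 0.283 − 0.156 − 0.192 − 0.105 − 0.167 − 0.101 − 0.114 + 0.095 + 0.048 + 0.050 + 0.066 − 0.043 = 0.922

0.922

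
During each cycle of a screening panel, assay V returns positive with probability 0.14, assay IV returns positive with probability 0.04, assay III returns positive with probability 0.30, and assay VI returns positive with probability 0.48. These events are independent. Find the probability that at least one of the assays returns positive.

Since the events are independent, P(none) is the product of the individual non-occurrence probabilities.
P(none) = (1 − 0.14) × (1 − 0.04) × (1 − 0.30) × (1 − 0.48) = 0.86 × 0.96 × 0.70 × 0.52 = 0.3005184
P(at least one) = 1 − 0.3005184 = 0.6994816

0.6994816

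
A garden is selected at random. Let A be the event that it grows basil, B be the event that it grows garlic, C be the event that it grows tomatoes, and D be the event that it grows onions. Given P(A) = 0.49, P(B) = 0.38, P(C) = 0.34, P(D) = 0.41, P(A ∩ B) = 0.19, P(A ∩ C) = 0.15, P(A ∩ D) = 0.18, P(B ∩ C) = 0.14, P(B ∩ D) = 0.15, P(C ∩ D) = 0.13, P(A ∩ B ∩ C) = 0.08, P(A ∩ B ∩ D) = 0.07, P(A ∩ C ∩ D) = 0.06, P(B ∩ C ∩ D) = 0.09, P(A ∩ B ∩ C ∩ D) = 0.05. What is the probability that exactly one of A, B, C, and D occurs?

0.44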